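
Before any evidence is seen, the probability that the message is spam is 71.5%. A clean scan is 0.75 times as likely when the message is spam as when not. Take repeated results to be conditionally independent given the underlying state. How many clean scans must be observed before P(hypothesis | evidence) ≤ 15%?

10

Prior odds = 0.715/0.285 = 143/57.
Likelihood ratio per clean scan = 0.75.
Target odds: 0.15 ÷ 0.85 = 3/17.
Need (143/57) × 0.75ⁿ ≤ 3/17, i.e. 0.75ⁿ ≤ 171/2431.
0.75⁹ = 19683/262144 is still above 171/2431 but 0.75¹⁰ = 59049/1048576 is at or below it, so n = 10.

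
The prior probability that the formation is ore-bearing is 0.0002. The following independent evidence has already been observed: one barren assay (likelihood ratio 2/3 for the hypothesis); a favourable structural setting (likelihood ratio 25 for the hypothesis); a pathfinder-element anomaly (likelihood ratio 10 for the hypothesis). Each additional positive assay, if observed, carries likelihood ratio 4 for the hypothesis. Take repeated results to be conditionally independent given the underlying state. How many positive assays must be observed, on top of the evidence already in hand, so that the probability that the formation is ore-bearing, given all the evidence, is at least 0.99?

6

Prior odds = 0.0002/0.9998 = 1/4999.
Combined Bayes factor of the evidence already in hand = (2/3) × 25 × 10 = 500/3.
Odds after that evidence = (1/4999) × 500/3 = 500/14997.
Target odds = 0.99/0.01 = 99.
Need 4ⁿ ≥ 99 ÷ (500/14997) = 2969.406.
4⁵ = 1024 falls short of 2969.406 but 4⁶ = 4096 reaches it, so n = 6.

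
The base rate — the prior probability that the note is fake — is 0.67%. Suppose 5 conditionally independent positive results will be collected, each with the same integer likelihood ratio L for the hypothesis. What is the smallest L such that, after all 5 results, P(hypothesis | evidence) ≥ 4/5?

4

Prior odds = 0.0067/0.9933 = 67/9933.
Target odds = 0.8/0.2 = 4.
Need L⁵ ≥ 4 ÷ (67/9933) = 39732/67.
3⁵ = 243 < 39732/67 ≤ 1024 = 4⁵, so L = 4.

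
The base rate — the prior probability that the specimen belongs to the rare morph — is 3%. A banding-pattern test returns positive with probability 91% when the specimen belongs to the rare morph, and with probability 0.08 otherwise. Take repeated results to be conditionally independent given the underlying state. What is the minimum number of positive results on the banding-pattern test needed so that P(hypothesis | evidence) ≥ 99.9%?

Prior odds: 0.03 ÷ 0.97 = 3/97.
Likelihood ratio of a positive result = 0.91/0.08 = 11.375.
Target odds: 0.999 ÷ 0.001 = 999.
Require 11.375ⁿ ≥ 999 ÷ (3/97) = 32301.
11.375⁴ = 68574961/4096 falls short of 32301 but 11.375⁵ ≈190439 reaches it, so n = 5.

5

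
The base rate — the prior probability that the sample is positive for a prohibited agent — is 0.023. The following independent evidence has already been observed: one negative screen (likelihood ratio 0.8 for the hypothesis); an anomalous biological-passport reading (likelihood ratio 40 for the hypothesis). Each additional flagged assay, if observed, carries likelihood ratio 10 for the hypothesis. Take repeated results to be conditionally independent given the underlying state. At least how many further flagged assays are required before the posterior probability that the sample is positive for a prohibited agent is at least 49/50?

Prior odds = 0.023/0.977 = 23/977.
Combined Bayes factor of the evidence already in hand = 0.8 × 40 = 32.
Odds after that evidence = (23/977) × 32 = 736/977.
Target odds = 0.98/0.02 = 49.
Need 10ⁿ ≥ 49 ÷ (736/977) = 47873/736.
10¹ = 10 falls short of 47873/736 but 10² = 100 reaches it, so n = 2.

2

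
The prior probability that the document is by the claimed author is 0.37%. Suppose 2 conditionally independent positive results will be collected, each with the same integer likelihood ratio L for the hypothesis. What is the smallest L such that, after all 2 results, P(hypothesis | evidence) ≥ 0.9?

50

Prior odds = 0.0037/0.9963 = 37/9963.
Target odds = 0.9/0.1 = 9.
Need L² ≥ 9 ÷ (37/9963) = 89667/37.
49² = 2401 < 89667/37 ≤ 2500 = 50², so L = 50.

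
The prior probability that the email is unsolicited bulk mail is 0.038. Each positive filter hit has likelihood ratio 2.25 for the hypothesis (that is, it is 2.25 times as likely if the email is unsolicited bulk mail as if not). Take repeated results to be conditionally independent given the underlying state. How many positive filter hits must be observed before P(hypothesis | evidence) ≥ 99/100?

10

Prior odds = 0.038/0.962 = 19/481.
Likelihood ratio per positive filter hit = 2.25.
Target odds: 0.99 ÷ 0.01 = 99.
Need (19/481) × 2.25ⁿ ≥ 99, i.e. 2.25ⁿ ≥ 47619/19.
2.25⁹ = 387420489/262144 falls short of 47619/19 but 2.25¹⁰ ≈3325.26 reaches it, so n = 10.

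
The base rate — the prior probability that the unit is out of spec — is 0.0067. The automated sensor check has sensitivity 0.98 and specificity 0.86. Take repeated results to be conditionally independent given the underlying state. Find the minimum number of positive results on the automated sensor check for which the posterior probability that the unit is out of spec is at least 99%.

Prior odds: 0.0067 ÷ 0.9933 = 67/9933.
False-positive rate = 1 − 0.86 = 0.14; likelihood ratio of a positive = 0.98/0.14 = 7.
Target odds: 0.99 ÷ 0.01 = 99.
Need (67/9933) × 7ⁿ ≥ 99, i.e. 7ⁿ ≥ 983367/67.
7⁴ = 2401 falls short of 983367/67 but 7⁵ = 16807 reaches it, so n = 5.

5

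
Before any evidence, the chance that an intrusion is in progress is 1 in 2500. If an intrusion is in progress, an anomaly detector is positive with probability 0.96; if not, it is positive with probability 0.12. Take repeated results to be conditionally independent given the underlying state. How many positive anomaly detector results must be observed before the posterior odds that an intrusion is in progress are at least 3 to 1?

Prior odds: 0.0004 ÷ 0.9996 = 1/2499.
Likelihood ratio of a positive = 0.96/0.12 = 8.
Target odds = 3.
Need (1/2499) × 8ⁿ ≥ 3, i.e. 8ⁿ ≥ 7497.
8⁴ = 4096 falls short of 7497 but 8⁵ = 32768 reaches it, so n = 5.

5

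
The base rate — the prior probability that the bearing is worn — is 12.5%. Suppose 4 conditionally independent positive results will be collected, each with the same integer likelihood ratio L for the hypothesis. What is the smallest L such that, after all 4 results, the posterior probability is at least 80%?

3

Prior odds = 0.125/0.875 = 1/7.
Target odds = 0.8/0.2 = 4.
Need L⁴ ≥ 4 ÷ (1/7) = 28.
2⁴ = 16 < 28 ≤ 81 = 3⁴, so L = 3.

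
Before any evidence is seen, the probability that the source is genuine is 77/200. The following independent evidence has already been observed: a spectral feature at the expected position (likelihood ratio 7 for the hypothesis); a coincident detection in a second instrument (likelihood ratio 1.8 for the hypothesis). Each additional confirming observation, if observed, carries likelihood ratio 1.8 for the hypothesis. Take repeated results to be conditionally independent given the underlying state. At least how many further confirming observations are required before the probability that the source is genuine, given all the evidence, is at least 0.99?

Prior odds = 0.385/0.615 = 77/123.
Combined Bayes factor of the evidence already in hand = 7 × 1.8 = 12.6.
Odds after that evidence = (77/123) × 12.6 = 1617/205.
Target odds = 0.99/0.01 = 99.
Need 1.8ⁿ ≥ 99 ÷ (1617/205) = 615/49.
1.8⁴ = 10.4976 falls short of 615/49 but 1.8⁵ = 18.89568 reaches it, so n = 5.

5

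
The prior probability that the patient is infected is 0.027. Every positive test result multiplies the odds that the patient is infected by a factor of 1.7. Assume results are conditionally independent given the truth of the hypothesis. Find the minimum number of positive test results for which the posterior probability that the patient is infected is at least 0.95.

13

Prior odds: 0.027 ÷ 0.973 = 27/973.
Likelihood ratio per positive test result = 1.7.
Target odds: 0.95 ÷ 0.05 = 19.
Need (27/973) × 1.7ⁿ ≥ 19, i.e. 1.7ⁿ ≥ 18487/27.
1.7¹² ≈582.622 falls short of 18487/27 but 1.7¹³ ≈990.458 reaches it, so n = 13.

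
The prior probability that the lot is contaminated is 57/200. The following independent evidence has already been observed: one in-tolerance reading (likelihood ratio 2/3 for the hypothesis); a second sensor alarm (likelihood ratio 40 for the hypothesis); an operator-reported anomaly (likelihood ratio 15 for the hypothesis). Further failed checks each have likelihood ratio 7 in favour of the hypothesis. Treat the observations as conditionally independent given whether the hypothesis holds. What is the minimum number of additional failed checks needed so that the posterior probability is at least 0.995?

1

Prior odds = 0.285/0.715 = 57/143.
Combined Bayes factor of the evidence already in hand = (2/3) × 40 × 15 = 400.
Odds after that evidence = (57/143) × 400 = 22800/143.
Target odds = 0.995/0.005 = 199.
Need 7ⁿ ≥ 199 ÷ (22800/143) = 28457/22800.
7¹ = 7, which meets the required 28457/22800; so n = 1.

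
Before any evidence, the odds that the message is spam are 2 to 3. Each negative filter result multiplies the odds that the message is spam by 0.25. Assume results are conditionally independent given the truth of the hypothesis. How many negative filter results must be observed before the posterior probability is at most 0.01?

4

Prior odds = 2/3.
Likelihood ratio per negative filter result = 0.25.
Target posterior odds = 0.01/0.99 = 1/99.
Require 0.25ⁿ ≤ 1/99 ÷ (2/3) = 1/66.
0.25³ = 0.015625 is still above 1/66 but 0.25⁴ = 0.00390625 is at or below it, so n = 4.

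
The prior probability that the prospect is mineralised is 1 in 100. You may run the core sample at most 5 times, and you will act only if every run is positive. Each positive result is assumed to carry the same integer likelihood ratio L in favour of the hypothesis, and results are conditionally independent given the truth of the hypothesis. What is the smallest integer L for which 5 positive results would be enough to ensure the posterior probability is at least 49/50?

Prior odds = 0.01/0.99 = 1/99.
Target odds = 0.98/0.02 = 49.
Need L⁵ ≥ 49 ÷ (1/99) = 4851.
5⁵ = 3125 < 4851 ≤ 7776 = 6⁵, so L = 6.

6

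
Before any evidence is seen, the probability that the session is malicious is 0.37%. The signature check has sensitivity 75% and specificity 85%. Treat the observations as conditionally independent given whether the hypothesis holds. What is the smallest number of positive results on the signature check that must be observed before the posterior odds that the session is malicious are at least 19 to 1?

Prior odds = 0.0037/0.9963 = 37/9963.
False-positive rate = 1 − 0.85 = 0.15; likelihood ratio of a positive = 0.75/0.15 = 5.
Target odds = 19.
Need (37/9963) × 5ⁿ ≥ 19, i.e. 5ⁿ ≥ 189297/37.
5⁵ = 3125 falls short of 189297/37 but 5⁶ = 15625 reaches it, so n = 6.

6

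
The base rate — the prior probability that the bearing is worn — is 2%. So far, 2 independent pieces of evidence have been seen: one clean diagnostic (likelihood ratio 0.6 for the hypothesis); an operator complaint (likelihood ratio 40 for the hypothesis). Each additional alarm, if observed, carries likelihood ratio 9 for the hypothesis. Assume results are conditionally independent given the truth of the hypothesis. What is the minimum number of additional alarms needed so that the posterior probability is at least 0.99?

3

Prior odds = 0.02/0.98 = 1/49.
Combined Bayes factor of the evidence already in hand = 0.6 × 40 = 24.
Odds after that evidence = (1/49) × 24 = 24/49.
Target odds = 0.99/0.01 = 99.
Need 9ⁿ ≥ 99 ÷ (24/49) = 202.125.
9² = 81 falls short of 202.125 but 9³ = 729 reaches it, so n = 3.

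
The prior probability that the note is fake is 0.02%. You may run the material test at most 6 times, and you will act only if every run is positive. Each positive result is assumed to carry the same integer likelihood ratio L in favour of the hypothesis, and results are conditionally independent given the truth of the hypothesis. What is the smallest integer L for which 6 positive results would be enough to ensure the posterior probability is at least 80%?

Prior odds = 0.0002/0.9998 = 1/4999.
Target odds = 0.8/0.2 = 4.
Need L⁶ ≥ 4 ÷ (1/4999) = 19996.
5⁶ = 15625 < 19996 ≤ 46656 = 6⁶, so L = 6.

6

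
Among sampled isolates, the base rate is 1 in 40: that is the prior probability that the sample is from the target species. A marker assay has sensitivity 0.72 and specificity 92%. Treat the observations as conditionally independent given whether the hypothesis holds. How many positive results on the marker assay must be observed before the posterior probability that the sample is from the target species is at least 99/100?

4

Prior odds = 0.025/0.975 = 1/39.
False-positive rate = 1 − 0.92 = 0.08; likelihood ratio of a positive = 0.72/0.08 = 9.
Target posterior odds = 0.99/0.01 = 99.
Require 9ⁿ ≥ 99 ÷ (1/39) = 3861.
9³ = 729 falls short of 3861 but 9⁴ = 6561 reaches it, so n = 4.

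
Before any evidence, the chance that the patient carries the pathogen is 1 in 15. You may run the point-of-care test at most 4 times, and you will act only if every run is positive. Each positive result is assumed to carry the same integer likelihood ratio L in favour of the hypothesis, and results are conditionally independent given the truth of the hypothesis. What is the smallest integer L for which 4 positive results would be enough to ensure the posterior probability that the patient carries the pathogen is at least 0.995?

8

Prior odds = (1/15)/(14/15) = 1/14.
Target odds = 0.995/0.005 = 199.
Need L⁴ ≥ 199 ÷ (1/14) = 2786.
7⁴ = 2401 < 2786 ≤ 4096 = 8⁴, so L = 8.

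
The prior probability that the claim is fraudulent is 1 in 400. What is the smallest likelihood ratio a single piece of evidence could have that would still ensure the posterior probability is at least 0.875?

Prior odds = 0.0025/0.9975 = 1/399.
Target odds = 0.875/0.125 = 7.
Required Bayes factor = 7 ÷ (1/399) = 2793.

2793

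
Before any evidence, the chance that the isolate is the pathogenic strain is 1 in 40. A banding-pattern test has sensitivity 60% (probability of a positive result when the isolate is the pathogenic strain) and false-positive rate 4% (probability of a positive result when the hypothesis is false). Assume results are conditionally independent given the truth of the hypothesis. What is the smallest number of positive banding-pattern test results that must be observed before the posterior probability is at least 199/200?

4

Prior odds = 0.025/0.975 = 1/39.
Likelihood ratio of a positive result = 0.6/0.04 = 15.
Target posterior odds = 0.995/0.005 = 199.
Need (1/39) × 15ⁿ ≥ 199, i.e. 15ⁿ ≥ 7761.
15³ = 3375 falls short of 7761 but 15⁴ = 50625 reaches it, so n = 4.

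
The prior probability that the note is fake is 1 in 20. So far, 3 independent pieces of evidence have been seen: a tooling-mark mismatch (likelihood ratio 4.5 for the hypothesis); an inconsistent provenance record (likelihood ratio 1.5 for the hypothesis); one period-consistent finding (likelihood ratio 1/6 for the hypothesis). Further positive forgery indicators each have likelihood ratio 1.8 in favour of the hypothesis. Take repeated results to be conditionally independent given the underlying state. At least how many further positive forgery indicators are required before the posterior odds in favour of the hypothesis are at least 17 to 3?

Prior odds = 0.05/0.95 = 1/19.
Combined Bayes factor of the evidence already in hand = 4.5 × 1.5 × (1/6) = 1.125.
Odds after that evidence = (1/19) × 1.125 = 9/152.
Target odds = 17/3.
Need 1.8ⁿ ≥ 17/3 ÷ (9/152) = 2584/27.
1.8⁷ = 4782969/78125 falls short of 2584/27 but 1.8⁸ = 43046721/390625 reaches it, so n = 8.

8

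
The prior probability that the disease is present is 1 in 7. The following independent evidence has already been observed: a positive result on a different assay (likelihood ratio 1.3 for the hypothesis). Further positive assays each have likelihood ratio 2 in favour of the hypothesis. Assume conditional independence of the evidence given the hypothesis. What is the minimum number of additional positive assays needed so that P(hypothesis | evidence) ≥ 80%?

Prior odds = (1/7)/(6/7) = 1/6.
Bayes factor of the evidence already in hand = 1.3.
Odds after that evidence = (1/6) × 1.3 = 13/60.
Target odds = 0.8/0.2 = 4.
Need 2ⁿ ≥ 4 ÷ (13/60) = 240/13.
2⁴ = 16 falls short of 240/13 but 2⁵ = 32 reaches it, so n = 5.

5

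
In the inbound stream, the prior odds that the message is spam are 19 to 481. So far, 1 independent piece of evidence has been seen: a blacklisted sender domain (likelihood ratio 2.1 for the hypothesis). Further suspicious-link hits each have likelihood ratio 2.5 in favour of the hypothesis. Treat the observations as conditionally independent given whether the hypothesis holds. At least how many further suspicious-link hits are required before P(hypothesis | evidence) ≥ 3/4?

Prior odds = 19/481.
Bayes factor of the evidence already in hand = 2.1.
Odds after that evidence = (19/481) × 2.1 = 399/4810.
Target odds = 0.75/0.25 = 3.
Need 2.5ⁿ ≥ 3 ÷ (399/4810) = 4810/133.
2.5³ = 15.625 falls short of 4810/133 but 2.5⁴ = 39.0625 reaches it, so n = 4.

4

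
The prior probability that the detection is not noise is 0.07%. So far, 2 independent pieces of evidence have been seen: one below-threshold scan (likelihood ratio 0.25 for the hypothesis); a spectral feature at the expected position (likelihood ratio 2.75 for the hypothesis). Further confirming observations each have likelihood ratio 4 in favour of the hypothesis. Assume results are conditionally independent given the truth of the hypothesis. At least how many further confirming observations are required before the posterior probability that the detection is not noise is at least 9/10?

Prior odds = 0.0007/0.9993 = 7/9993.
Combined Bayes factor of the evidence already in hand = 0.25 × 2.75 = 0.6875.
Odds after that evidence = (7/9993) × 0.6875 = 77/159888.
Target odds = 0.9/0.1 = 9.
Need 4ⁿ ≥ 9 ÷ (77/159888) = 1438992/77.
4⁷ = 16384 falls short of 1438992/77 but 4⁸ = 65536 reaches it, so n = 8.

8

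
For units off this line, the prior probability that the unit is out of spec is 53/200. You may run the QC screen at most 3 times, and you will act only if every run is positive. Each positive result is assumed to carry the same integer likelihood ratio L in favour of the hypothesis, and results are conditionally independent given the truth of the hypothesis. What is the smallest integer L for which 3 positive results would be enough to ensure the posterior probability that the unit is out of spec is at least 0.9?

Prior odds = 0.265/0.735 = 53/147.
Target odds = 0.9/0.1 = 9.
Need L³ ≥ 9 ÷ (53/147) = 1323/53.
2³ = 8 < 1323/53 ≤ 27 = 3³, so L = 3.

3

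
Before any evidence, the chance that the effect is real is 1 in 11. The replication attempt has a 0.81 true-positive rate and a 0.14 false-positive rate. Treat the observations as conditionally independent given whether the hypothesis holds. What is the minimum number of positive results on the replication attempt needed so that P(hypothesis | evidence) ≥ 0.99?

Prior odds = (1/11)/(10/11) = 0.1.
Likelihood ratio of a positive result = 0.81/0.14 = 81/14.
Target posterior odds = 0.99/0.01 = 99.
Require (81/14)ⁿ ≥ 99 ÷ 0.1 = 990.
(81/14)³ = 531441/2744 falls short of 990 but (81/14)⁴ = 43046721/38416 reaches it, so n = 4.

4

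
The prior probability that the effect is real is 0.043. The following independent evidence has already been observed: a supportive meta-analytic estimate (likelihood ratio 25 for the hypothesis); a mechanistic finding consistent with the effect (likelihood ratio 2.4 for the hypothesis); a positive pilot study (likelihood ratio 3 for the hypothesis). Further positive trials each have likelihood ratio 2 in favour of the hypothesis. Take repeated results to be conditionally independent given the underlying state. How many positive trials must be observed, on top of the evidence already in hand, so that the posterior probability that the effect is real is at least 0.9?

Prior odds = 0.043/0.957 = 43/957.
Combined Bayes factor of the evidence already in hand = 25 × 2.4 × 3 = 180.
Odds after that evidence = (43/957) × 180 = 2580/319.
Target odds = 0.9/0.1 = 9.
Need 2ⁿ ≥ 9 ÷ (2580/319) = 957/860.
2¹ = 2, which meets the required 957/860; so n = 1.

1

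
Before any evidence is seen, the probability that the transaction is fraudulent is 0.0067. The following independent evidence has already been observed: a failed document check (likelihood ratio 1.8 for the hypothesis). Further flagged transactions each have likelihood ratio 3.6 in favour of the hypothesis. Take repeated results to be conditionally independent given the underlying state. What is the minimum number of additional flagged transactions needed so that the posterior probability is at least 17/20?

5

Prior odds = 0.0067/0.9933 = 67/9933.
Bayes factor of the evidence already in hand = 1.8.
Odds after that evidence = (67/9933) × 1.8 = 201/16555.
Target odds = 0.85/0.15 = 17/3.
Need 3.6ⁿ ≥ 17/3 ÷ (201/16555) = 281435/603.
3.6⁴ = 167.9616 falls short of 281435/603 but 3.6⁵ = 604.66176 reaches it, so n = 5.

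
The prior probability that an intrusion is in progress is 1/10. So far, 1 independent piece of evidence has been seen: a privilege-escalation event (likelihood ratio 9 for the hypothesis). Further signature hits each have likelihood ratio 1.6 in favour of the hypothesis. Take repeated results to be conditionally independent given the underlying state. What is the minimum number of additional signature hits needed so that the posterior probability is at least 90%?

Prior odds = 0.1/0.9 = 1/9.
Bayes factor of the evidence already in hand = 9.
Odds after that evidence = (1/9) × 9 = 1.
Target odds = 0.9/0.1 = 9.
Need 1.6ⁿ ≥ 9 ÷ 1 = 9.
1.6⁴ = 6.5536 falls short of 9 but 1.6⁵ = 10.48576 reaches it, so n = 5.

5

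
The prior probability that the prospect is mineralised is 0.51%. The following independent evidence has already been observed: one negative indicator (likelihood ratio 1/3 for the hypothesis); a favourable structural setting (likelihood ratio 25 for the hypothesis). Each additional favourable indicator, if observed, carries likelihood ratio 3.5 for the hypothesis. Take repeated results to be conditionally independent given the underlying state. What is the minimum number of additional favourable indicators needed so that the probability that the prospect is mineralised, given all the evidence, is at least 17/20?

4

Prior odds = 0.0051/0.9949 = 51/9949.
Combined Bayes factor of the evidence already in hand = (1/3) × 25 = 25/3.
Odds after that evidence = (51/9949) × 25/3 = 425/9949.
Target odds = 0.85/0.15 = 17/3.
Need 3.5ⁿ ≥ 17/3 ÷ (425/9949) = 9949/75.
3.5³ = 42.875 falls short of 9949/75 but 3.5⁴ = 150.0625 reaches it, so n = 4.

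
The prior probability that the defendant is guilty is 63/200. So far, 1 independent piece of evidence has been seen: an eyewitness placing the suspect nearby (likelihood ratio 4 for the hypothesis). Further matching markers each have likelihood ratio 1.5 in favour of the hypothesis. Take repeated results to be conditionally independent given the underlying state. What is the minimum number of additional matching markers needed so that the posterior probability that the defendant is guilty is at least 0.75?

Prior odds = 0.315/0.685 = 63/137.
Bayes factor of the evidence already in hand = 4.
Odds after that evidence = (63/137) × 4 = 252/137.
Target odds = 0.75/0.25 = 3.
Need 1.5ⁿ ≥ 3 ÷ (252/137) = 137/84.
1.5¹ = 1.5 falls short of 137/84 but 1.5² = 2.25 reaches it, so n = 2.

2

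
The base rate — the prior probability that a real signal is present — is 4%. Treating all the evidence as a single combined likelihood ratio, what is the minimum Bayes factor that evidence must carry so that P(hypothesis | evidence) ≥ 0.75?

72

Prior odds = 0.04/0.96 = 1/24.
Target odds = 0.75/0.25 = 3.
Required Bayes factor = 3 ÷ (1/24) = 72.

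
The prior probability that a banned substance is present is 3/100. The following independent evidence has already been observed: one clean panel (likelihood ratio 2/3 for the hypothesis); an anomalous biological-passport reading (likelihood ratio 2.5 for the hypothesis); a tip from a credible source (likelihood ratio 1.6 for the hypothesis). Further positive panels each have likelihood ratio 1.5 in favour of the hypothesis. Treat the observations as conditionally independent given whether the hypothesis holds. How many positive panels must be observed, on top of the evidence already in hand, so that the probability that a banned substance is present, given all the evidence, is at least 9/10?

12

Prior odds = 0.03/0.97 = 3/97.
Combined Bayes factor of the evidence already in hand = (2/3) × 2.5 × 1.6 = 8/3.
Odds after that evidence = (3/97) × 8/3 = 8/97.
Target odds = 0.9/0.1 = 9.
Need 1.5ⁿ ≥ 9 ÷ (8/97) = 109.125.
1.5¹¹ = 177147/2048 falls short of 109.125 but 1.5¹² = 531441/4096 reaches it, so n = 12.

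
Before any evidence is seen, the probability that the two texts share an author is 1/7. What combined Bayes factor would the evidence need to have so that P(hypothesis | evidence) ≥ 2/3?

12

Prior odds = (1/7)/(6/7) = 1/6.
Target odds = (2/3)/(1/3) = 2.
Required Bayes factor = 2 ÷ (1/6) = 12.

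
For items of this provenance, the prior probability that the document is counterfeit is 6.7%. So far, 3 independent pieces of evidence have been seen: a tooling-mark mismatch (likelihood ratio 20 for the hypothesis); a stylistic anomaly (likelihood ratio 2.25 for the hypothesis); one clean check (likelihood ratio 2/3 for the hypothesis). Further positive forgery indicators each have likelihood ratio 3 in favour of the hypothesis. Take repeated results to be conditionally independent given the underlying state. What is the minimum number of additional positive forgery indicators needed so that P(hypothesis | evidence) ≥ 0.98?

3

Prior odds = 0.067/0.933 = 67/933.
Combined Bayes factor of the evidence already in hand = 20 × 2.25 × (2/3) = 30.
Odds after that evidence = (67/933) × 30 = 670/311.
Target odds = 0.98/0.02 = 49.
Need 3ⁿ ≥ 49 ÷ (670/311) = 15239/670.
3² = 9 falls short of 15239/670 but 3³ = 27 reaches it, so n = 3.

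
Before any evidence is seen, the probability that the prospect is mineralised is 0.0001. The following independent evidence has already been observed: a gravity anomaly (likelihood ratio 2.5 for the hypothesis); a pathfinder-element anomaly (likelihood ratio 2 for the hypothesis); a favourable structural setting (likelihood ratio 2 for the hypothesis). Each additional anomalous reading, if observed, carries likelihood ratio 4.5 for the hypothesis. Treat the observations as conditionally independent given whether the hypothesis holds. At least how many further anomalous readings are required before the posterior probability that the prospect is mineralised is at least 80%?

6

Prior odds = 0.0001/0.9999 = 1/9999.
Combined Bayes factor of the evidence already in hand = 2.5 × 2 × 2 = 10.
Odds after that evidence = (1/9999) × 10 = 10/9999.
Target odds = 0.8/0.2 = 4.
Need 4.5ⁿ ≥ 4 ÷ (10/9999) = 3999.6.
4.5⁵ = 1845.28125 falls short of 3999.6 but 4.5⁶ = 8303.765625 reaches it, so n = 6.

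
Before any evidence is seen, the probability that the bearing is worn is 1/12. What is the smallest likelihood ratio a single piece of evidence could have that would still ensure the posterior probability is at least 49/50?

539

Prior odds = (1/12)/(11/12) = 1/11.
Target odds = 0.98/0.02 = 49.
Required Bayes factor = 49 ÷ (1/11) = 539.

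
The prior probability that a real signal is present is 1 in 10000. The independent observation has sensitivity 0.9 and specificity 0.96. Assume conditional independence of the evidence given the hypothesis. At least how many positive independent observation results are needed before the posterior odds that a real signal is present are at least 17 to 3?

4

Prior odds = 0.0001/0.9999 = 1/9999.
False-positive rate = 1 − 0.96 = 0.04; likelihood ratio of a positive = 0.9/0.04 = 22.5.
Target odds = 17/3.
Require 22.5ⁿ ≥ 17/3 ÷ (1/9999) = 56661.
22.5³ = 11390.625 falls short of 56661 but 22.5⁴ = 256289.0625 reaches it, so n = 4.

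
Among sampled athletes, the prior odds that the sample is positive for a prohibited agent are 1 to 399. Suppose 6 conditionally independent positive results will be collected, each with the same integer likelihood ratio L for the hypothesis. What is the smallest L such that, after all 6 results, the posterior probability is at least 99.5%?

Prior odds = 1/399.
Target odds = 0.995/0.005 = 199.
Need L⁶ ≥ 199 ÷ (1/399) = 79401.
6⁶ = 46656 < 79401 ≤ 117649 = 7⁶, so L = 7.

7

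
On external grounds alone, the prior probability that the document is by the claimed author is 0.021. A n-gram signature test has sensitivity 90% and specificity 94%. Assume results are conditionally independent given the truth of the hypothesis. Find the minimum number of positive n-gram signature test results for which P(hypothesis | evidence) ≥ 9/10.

Prior odds: 0.021 ÷ 0.979 = 21/979.
False-positive rate = 1 − 0.94 = 0.06; likelihood ratio of a positive = 0.9/0.06 = 15.
Target odds: 0.9 ÷ 0.1 = 9.
Require 15ⁿ ≥ 9 ÷ (21/979) = 2937/7.
15² = 225 falls short of 2937/7 but 15³ = 3375 reaches it, so n = 3.

3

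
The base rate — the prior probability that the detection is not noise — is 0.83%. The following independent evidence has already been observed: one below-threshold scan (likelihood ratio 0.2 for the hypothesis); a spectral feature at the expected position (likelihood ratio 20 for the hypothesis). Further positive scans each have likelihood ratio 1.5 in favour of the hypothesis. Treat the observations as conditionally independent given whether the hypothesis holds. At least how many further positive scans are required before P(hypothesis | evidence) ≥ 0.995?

22

Prior odds = 0.0083/0.9917 = 83/9917.
Combined Bayes factor of the evidence already in hand = 0.2 × 20 = 4.
Odds after that evidence = (83/9917) × 4 = 332/9917.
Target odds = 0.995/0.005 = 199.
Need 1.5ⁿ ≥ 199 ÷ (332/9917) = 1973483/332.
1.5²¹ ≈4987.89 falls short of 1973483/332 but 1.5²² ≈7481.83 reaches it, so n = 22.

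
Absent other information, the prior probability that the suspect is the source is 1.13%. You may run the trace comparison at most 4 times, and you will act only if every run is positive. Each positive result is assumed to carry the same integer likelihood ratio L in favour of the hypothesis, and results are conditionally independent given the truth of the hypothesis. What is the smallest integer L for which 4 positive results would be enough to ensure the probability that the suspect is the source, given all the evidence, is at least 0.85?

Prior odds = 0.0113/0.9887 = 113/9887.
Target odds = 0.85/0.15 = 17/3.
Need L⁴ ≥ 17/3 ÷ (113/9887) = 168079/339.
4⁴ = 256 < 168079/339 ≤ 625 = 5⁴, so L = 5.

5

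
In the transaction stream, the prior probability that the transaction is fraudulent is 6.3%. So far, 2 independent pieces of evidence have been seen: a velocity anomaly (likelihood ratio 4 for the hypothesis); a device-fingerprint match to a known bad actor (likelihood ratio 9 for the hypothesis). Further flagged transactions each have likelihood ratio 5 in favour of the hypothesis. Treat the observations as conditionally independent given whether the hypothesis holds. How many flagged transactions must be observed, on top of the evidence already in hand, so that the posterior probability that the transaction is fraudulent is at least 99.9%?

4

Prior odds = 0.063/0.937 = 63/937.
Combined Bayes factor of the evidence already in hand = 4 × 9 = 36.
Odds after that evidence = (63/937) × 36 = 2268/937.
Target odds = 0.999/0.001 = 999.
Need 5ⁿ ≥ 999 ÷ (2268/937) = 34669/84.
5³ = 125 falls short of 34669/84 but 5⁴ = 625 reaches it, so n = 4.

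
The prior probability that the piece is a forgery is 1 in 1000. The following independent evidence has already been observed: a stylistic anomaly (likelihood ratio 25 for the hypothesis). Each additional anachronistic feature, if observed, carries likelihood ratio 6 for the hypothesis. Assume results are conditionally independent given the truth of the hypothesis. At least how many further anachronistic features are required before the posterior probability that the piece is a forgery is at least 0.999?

6

Prior odds = 0.001/0.999 = 1/999.
Bayes factor of the evidence already in hand = 25.
Odds after that evidence = (1/999) × 25 = 25/999.
Target odds = 0.999/0.001 = 999.
Need 6ⁿ ≥ 999 ÷ (25/999) = 39920.04.
6⁵ = 7776 falls short of 39920.04 but 6⁶ = 46656 reaches it, so n = 6.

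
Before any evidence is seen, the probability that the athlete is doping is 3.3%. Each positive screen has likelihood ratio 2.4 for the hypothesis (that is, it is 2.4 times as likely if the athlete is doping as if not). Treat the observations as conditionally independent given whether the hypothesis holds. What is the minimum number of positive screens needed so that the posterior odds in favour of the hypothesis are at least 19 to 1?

8

Prior odds: 0.033 ÷ 0.967 = 33/967.
Likelihood ratio per positive screen = 2.4.
Target odds = 19.
Need (33/967) × 2.4ⁿ ≥ 19, i.e. 2.4ⁿ ≥ 18373/33.
2.4⁷ = 35831808/78125 falls short of 18373/33 but 2.4⁸ = 429981696/390625 reaches it, so n = 8.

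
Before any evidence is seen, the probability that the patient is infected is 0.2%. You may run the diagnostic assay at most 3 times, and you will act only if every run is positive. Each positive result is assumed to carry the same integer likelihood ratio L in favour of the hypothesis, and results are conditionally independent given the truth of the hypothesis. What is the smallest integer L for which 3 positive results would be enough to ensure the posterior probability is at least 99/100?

Prior odds = 0.002/0.998 = 1/499.
Target odds = 0.99/0.01 = 99.
Need L³ ≥ 99 ÷ (1/499) = 49401.
36³ = 46656 < 49401 ≤ 50653 = 37³, so L = 37.

37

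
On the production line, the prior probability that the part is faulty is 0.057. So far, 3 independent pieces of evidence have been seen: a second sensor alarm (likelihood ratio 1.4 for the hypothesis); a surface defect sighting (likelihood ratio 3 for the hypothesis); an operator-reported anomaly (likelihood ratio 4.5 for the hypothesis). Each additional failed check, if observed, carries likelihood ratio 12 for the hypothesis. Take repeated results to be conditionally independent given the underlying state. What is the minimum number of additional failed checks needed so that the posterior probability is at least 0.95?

Prior odds = 0.057/0.943 = 57/943.
Combined Bayes factor of the evidence already in hand = 1.4 × 3 × 4.5 = 18.9.
Odds after that evidence = (57/943) × 18.9 = 10773/9430.
Target odds = 0.95/0.05 = 19.
Need 12ⁿ ≥ 19 ÷ (10773/9430) = 9430/567.
12¹ = 12 falls short of 9430/567 but 12² = 144 reaches it, so n = 2.

2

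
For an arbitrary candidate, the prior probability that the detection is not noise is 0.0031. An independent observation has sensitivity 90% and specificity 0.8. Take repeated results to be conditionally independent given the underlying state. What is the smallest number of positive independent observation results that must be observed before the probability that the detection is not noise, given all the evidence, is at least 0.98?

Prior odds: 0.0031 ÷ 0.9969 = 31/9969.
False-positive rate = 1 − 0.8 = 0.2; likelihood ratio of a positive = 0.9/0.2 = 4.5.
Target odds: 0.98 ÷ 0.02 = 49.
Need (31/9969) × 4.5ⁿ ≥ 49, i.e. 4.5ⁿ ≥ 488481/31.
4.5⁶ = 8303.765625 falls short of 488481/31 but 4.5⁷ = 4782969/128 reaches it, so n = 7.

7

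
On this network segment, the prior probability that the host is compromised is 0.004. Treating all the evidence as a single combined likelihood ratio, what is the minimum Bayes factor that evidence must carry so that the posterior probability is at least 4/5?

996

Prior odds = 0.004/0.996 = 1/249.
Target odds = 0.8/0.2 = 4.
Required Bayes factor = 4 ÷ (1/249) = 996.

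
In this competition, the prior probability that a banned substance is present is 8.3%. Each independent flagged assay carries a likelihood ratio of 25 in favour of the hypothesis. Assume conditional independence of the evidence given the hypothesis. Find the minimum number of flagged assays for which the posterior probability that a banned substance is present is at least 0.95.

Prior odds: 0.083 ÷ 0.917 = 83/917.
Likelihood ratio per flagged assay = 25.
Target odds: 0.95 ÷ 0.05 = 19.
Require 25ⁿ ≥ 19 ÷ (83/917) = 17423/83.
25¹ = 25 falls short of 17423/83 but 25² = 625 reaches it, so n = 2.

2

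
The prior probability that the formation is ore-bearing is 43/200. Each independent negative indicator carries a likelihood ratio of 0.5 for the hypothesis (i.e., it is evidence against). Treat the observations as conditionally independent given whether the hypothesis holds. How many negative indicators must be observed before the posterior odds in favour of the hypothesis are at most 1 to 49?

Prior odds = 0.215/0.785 = 43/157.
Likelihood ratio per negative indicator = 0.5.
Target odds = 1/49.
Need (43/157) × 0.5ⁿ ≤ 1/49, i.e. 0.5ⁿ ≤ 157/2107.
0.5³ = 0.125 is still above 157/2107 but 0.5⁴ = 0.0625 is at or below it, so n = 4.

4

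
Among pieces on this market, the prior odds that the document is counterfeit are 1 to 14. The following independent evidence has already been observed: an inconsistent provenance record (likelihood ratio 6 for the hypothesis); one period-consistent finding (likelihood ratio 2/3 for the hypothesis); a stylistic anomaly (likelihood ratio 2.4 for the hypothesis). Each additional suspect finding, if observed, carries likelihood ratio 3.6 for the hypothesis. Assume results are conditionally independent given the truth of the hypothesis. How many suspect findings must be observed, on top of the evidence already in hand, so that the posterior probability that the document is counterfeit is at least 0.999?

Prior odds = 1/14.
Combined Bayes factor of the evidence already in hand = 6 × (2/3) × 2.4 = 9.6.
Odds after that evidence = (1/14) × 9.6 = 24/35.
Target odds = 0.999/0.001 = 999.
Need 3.6ⁿ ≥ 999 ÷ (24/35) = 1456.875.
3.6⁵ = 604.66176 falls short of 1456.875 but 3.6⁶ = 34012224/15625 reaches it, so n = 6.

6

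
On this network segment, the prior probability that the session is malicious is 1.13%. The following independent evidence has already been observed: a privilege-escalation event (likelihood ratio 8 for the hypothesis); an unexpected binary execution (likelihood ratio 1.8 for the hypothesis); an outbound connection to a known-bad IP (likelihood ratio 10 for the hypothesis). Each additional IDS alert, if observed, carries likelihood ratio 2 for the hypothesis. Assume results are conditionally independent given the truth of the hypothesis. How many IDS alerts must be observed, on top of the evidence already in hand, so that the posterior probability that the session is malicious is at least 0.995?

Prior odds = 0.0113/0.9887 = 113/9887.
Combined Bayes factor of the evidence already in hand = 8 × 1.8 × 10 = 144.
Odds after that evidence = (113/9887) × 144 = 16272/9887.
Target odds = 0.995/0.005 = 199.
Need 2ⁿ ≥ 199 ÷ (16272/9887) = 1967513/16272.
2⁶ = 64 falls short of 1967513/16272 but 2⁷ = 128 reaches it, so n = 7.

7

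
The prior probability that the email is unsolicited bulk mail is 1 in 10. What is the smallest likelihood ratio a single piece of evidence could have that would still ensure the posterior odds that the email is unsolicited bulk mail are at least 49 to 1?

441

Prior odds = 0.1/0.9 = 1/9.
Target odds = 49.
Required Bayes factor = 49 ÷ (1/9) = 441.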